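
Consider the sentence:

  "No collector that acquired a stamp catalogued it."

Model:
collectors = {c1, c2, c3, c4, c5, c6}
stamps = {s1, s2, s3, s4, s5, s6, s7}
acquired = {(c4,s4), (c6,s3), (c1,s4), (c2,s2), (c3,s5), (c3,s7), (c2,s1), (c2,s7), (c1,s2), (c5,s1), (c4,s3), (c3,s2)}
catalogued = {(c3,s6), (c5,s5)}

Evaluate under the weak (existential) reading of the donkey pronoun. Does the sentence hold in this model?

"it" takes "a stamp" as antecedent — a donkey pronoun bound across the clause boundary.
Truth condition: for no (c,s) with acquired(c,s) does catalogued(c,s) hold.
Restrictor pairs — does the scope hold? (c1,s2):fails  (c1,s4):fails  (c2,s1):fails  (c2,s2):fails  (c2,s7):fails  (c3,s2):fails  (c3,s5):fails  (c3,s7):fails  (c4,s3):fails  (c4,s4):fails  (c5,s1):fails  (c6,s3):fails
Scope holds for no restrictor pair, so the sentence is true.

True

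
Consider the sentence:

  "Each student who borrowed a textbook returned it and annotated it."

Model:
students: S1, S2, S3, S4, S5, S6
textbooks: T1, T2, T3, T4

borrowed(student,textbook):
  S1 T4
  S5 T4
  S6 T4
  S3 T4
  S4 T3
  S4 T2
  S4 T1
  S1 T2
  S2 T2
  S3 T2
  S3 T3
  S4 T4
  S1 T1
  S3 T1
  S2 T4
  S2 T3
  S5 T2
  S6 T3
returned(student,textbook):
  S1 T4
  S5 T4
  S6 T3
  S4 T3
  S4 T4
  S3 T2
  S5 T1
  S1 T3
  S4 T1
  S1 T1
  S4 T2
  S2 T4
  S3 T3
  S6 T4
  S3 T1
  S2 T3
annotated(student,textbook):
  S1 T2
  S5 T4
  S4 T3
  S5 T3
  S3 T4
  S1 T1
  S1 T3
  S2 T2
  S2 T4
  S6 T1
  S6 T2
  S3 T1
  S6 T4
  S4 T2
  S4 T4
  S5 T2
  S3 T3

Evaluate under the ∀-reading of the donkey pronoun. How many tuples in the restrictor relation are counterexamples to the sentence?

9

"it" takes "a textbook" as antecedent — a donkey pronoun bound across the clause boundary.
Strong reading: for every (s,t) with borrowed(s,t), returned(s,t) ∧ annotated(s,t).
Restrictor pairs: (S1,T1) ✓  (S1,T2) ✗  (S1,T4) ✗  (S2,T2) ✗  (S2,T3) ✗  (S2,T4) ✓  (S3,T1) ✓  (S3,T2) ✗  (S3,T3) ✓  (S3,T4) ✗  (S4,T1) ✗  (S4,T2) ✓  (S4,T3) ✓  (S4,T4) ✓  (S5,T2) ✗  (S5,T4) ✓  (S6,T3) ✗  (S6,T4) ✓
Counterexamples (restrictor pairs failing the scope): 9.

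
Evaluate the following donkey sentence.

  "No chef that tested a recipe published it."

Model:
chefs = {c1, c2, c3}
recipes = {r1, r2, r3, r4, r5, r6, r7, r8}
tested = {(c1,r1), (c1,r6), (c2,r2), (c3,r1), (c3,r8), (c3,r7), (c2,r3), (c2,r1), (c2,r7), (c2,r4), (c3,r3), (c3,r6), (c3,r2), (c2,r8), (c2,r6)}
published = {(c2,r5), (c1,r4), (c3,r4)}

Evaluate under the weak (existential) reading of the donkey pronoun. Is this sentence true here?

"it" takes "a recipe" as antecedent — a donkey pronoun bound across the clause boundary.
Truth condition: for no (c,r) with tested(c,r) does published(c,r) hold.
Restrictor pairs — does the scope hold? (c1,r1):fails  (c1,r6):fails  (c2,r1):fails  (c2,r2):fails  (c2,r3):fails  (c2,r4):fails  (c2,r6):fails  (c2,r7):fails  (c2,r8):fails  (c3,r1):fails  (c3,r2):fails  (c3,r3):fails  (c3,r6):fails  (c3,r7):fails  (c3,r8):fails
Scope holds for no restrictor pair, so the sentence is true.

True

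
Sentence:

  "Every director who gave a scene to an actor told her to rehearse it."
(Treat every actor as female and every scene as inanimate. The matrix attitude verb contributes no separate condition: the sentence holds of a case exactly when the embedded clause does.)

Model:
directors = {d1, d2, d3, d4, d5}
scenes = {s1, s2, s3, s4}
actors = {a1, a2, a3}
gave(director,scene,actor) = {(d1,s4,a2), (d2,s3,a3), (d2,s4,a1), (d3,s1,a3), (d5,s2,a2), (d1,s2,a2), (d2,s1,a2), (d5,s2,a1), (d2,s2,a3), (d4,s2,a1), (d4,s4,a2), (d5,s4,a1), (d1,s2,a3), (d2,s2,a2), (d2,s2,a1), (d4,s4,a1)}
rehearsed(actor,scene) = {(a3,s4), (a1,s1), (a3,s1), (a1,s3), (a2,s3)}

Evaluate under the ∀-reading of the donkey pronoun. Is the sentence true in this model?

"her" takes "an actor" as antecedent and "it" takes "a scene"; both are donkey pronouns co-varying with the restrictor.
Strong reading: for every (d,s,a) with gave(d,s,a), rehearsed(a,s).
Restrictor triples: (d1,s2,a2)→rehearsed(a2,s2) ✗  (d1,s2,a3)→rehearsed(a3,s2) ✗  (d1,s4,a2)→rehearsed(a2,s4) ✗  (d2,s1,a2)→rehearsed(a2,s1) ✗  (d2,s2,a1)→rehearsed(a1,s2) ✗  (d2,s2,a2)→rehearsed(a2,s2) ✗  (d2,s2,a3)→rehearsed(a3,s2) ✗  (d2,s3,a3)→rehearsed(a3,s3) ✗  (d2,s4,a1)→rehearsed(a1,s4) ✗  (d3,s1,a3)→rehearsed(a3,s1) ✓  (d4,s2,a1)→rehearsed(a1,s2) ✗  (d4,s4,a1)→rehearsed(a1,s4) ✗  (d4,s4,a2)→rehearsed(a2,s4) ✗  (d5,s2,a1)→rehearsed(a1,s2) ✗  (d5,s2,a2)→rehearsed(a2,s2) ✗  (d5,s4,a1)→rehearsed(a1,s4) ✗
Counterexample: (d1,s2,a2) — rehearsed(a2,s2) does not hold.

False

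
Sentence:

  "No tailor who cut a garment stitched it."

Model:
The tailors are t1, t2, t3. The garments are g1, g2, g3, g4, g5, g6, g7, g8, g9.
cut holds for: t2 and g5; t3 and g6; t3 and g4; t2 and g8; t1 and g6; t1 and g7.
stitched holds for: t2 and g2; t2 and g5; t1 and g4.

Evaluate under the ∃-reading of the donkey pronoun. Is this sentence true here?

False

"it" takes "a garment" as antecedent — a donkey pronoun bound across the clause boundary.
Truth condition: for no (t,g) with cut(t,g) does stitched(t,g) hold.
Restrictor pairs — does the scope hold? (t1,g6):fails  (t1,g7):fails  (t2,g5):holds  (t2,g8):fails  (t3,g4):fails  (t3,g6):fails
Scope holds for 1 pair(s), so the sentence is false.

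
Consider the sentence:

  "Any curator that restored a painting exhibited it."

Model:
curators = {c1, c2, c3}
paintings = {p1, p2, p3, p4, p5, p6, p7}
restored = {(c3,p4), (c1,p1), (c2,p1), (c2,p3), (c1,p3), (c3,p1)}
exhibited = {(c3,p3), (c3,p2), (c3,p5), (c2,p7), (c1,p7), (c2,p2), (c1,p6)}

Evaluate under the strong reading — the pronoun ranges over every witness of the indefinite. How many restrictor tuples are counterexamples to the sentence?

6

"it" takes "a painting" as antecedent — a donkey pronoun bound across the clause boundary.
Strong reading: for every (c,p) with restored(c,p), exhibited(c,p).
Restrictor pairs: (c1,p1) ✗  (c1,p3) ✗  (c2,p1) ✗  (c2,p3) ✗  (c3,p1) ✗  (c3,p4) ✗
Counterexamples (restrictor pairs failing the scope): 6.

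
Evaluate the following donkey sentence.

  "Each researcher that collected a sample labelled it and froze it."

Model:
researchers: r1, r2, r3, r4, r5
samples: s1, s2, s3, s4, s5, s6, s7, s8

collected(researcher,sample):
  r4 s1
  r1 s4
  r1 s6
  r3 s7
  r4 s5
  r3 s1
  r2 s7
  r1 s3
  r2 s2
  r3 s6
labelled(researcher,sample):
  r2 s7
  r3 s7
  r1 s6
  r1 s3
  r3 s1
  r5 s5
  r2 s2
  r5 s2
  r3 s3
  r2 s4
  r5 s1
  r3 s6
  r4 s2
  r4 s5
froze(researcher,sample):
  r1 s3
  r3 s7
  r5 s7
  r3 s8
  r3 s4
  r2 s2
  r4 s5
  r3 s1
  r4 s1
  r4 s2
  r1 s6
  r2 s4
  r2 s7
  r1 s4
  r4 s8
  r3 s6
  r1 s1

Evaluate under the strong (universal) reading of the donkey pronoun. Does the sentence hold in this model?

False

"it" takes "a sample" as antecedent — a donkey pronoun bound across the clause boundary.
Strong reading: for every (r,s) with collected(r,s), labelled(r,s) ∧ froze(r,s).
Restrictor pairs: (r1,s3) ✓  (r1,s4) ✗  (r1,s6) ✓  (r2,s2) ✓  (r2,s7) ✓  (r3,s1) ✓  (r3,s6) ✓  (r3,s7) ✓  (r4,s1) ✗  (r4,s5) ✓
Counterexample: (r1,s4) is in collected but fails the scope.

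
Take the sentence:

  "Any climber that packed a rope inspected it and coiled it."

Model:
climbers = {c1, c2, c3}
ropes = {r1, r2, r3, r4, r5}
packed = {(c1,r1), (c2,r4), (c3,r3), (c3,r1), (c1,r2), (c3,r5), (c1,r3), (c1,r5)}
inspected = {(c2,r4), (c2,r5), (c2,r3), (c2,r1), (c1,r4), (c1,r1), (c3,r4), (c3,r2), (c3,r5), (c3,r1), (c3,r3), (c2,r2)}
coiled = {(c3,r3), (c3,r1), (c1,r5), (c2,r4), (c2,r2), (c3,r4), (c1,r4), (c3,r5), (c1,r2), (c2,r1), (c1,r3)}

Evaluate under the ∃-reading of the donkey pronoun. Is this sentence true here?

False

"it" takes "a rope" as antecedent — a donkey pronoun bound across the clause boundary.
Weak reading: every climber c with some packed-rope has at least one packed-rope r such that inspected(c,r) ∧ coiled(c,r).
Per climber: c1:✗  c2:✓  c3:✓
c1 has no witness among its packed-ropes.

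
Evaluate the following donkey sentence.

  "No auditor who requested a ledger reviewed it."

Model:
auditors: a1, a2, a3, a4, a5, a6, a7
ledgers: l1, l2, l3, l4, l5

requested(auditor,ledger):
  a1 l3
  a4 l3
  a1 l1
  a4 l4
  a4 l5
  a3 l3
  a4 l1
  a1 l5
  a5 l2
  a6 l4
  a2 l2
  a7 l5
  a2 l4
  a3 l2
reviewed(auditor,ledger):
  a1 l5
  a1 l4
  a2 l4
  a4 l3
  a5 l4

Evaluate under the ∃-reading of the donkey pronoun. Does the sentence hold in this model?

"it" takes "a ledger" as antecedent — a donkey pronoun bound across the clause boundary.
Truth condition: for no (a,l) with requested(a,l) does reviewed(a,l) hold.
Restrictor pairs — does the scope hold? (a1,l1):fails  (a1,l3):fails  (a1,l5):holds  (a2,l2):fails  (a2,l4):holds  (a3,l2):fails  (a3,l3):fails  (a4,l1):fails  (a4,l3):holds  (a4,l4):fails  (a4,l5):fails  (a5,l2):fails  (a6,l4):fails  (a7,l5):fails
Scope holds for 3 pair(s), so the sentence is false.

False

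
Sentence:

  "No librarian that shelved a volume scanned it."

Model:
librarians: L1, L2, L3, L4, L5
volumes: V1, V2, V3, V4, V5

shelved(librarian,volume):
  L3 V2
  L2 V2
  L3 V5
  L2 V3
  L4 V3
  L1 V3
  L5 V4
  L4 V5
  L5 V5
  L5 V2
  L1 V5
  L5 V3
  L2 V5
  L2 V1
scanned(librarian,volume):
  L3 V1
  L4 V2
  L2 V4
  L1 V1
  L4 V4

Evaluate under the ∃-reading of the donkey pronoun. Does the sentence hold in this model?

"it" takes "a volume" as antecedent — a donkey pronoun bound across the clause boundary.
Truth condition: for no (l,v) with shelved(l,v) does scanned(l,v) hold.
Restrictor pairs — does the scope hold? (L1,V3):fails  (L1,V5):fails  (L2,V1):fails  (L2,V2):fails  (L2,V3):fails  (L2,V5):fails  (L3,V2):fails  (L3,V5):fails  (L4,V3):fails  (L4,V5):fails  (L5,V2):fails  (L5,V3):fails  (L5,V4):fails  (L5,V5):fails
Scope holds for no restrictor pair, so the sentence is true.

True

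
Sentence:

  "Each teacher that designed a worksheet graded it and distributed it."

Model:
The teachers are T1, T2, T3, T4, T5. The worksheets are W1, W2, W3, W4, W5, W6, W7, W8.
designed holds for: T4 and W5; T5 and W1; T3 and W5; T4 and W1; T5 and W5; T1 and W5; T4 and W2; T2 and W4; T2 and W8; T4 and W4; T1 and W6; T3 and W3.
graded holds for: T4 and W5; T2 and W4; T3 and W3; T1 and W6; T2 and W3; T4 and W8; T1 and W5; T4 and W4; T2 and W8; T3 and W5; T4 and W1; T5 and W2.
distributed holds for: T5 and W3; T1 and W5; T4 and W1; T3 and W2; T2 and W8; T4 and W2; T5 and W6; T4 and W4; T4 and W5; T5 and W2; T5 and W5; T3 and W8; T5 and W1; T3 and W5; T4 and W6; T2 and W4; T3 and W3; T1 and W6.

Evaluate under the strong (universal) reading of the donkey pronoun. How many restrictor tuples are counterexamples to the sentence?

"it" takes "a worksheet" as antecedent — a donkey pronoun bound across the clause boundary.
Strong reading: for every (t,w) with designed(t,w), graded(t,w) ∧ distributed(t,w).
Restrictor pairs: (T1,W5) ✓  (T1,W6) ✓  (T2,W4) ✓  (T2,W8) ✓  (T3,W3) ✓  (T3,W5) ✓  (T4,W1) ✓  (T4,W2) ✗  (T4,W4) ✓  (T4,W5) ✓  (T5,W1) ✗  (T5,W5) ✗
Counterexamples (restrictor pairs failing the scope): 3.

3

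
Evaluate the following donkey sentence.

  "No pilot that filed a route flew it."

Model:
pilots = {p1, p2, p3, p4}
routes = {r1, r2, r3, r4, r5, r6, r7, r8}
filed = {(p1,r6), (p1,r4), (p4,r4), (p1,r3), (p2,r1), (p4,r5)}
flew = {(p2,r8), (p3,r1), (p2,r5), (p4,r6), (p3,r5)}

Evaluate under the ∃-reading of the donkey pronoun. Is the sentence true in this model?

True

"it" takes "a route" as antecedent — a donkey pronoun bound across the clause boundary.
Truth condition: for no (p,r) with filed(p,r) does flew(p,r) hold.
Restrictor pairs — does the scope hold? (p1,r3):fails  (p1,r4):fails  (p1,r6):fails  (p2,r1):fails  (p4,r4):fails  (p4,r5):fails
Scope holds for no restrictor pair, so the sentence is true.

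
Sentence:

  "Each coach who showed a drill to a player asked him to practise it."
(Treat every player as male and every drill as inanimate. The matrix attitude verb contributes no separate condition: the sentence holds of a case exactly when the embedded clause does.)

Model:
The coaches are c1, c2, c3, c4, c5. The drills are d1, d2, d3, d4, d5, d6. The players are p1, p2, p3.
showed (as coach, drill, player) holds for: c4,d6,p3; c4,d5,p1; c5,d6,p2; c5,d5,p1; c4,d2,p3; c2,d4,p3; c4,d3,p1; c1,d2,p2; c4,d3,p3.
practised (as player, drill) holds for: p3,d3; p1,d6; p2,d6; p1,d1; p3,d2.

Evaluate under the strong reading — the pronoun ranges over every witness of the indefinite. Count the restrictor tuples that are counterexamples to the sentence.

6

"him" takes "a player" as antecedent and "it" takes "a drill"; both are donkey pronouns co-varying with the restrictor.
Strong reading: for every (c,d,p) with showed(c,d,p), practised(p,d).
Restrictor triples: (c1,d2,p2)→practised(p2,d2) ✗  (c2,d4,p3)→practised(p3,d4) ✗  (c4,d2,p3)→practised(p3,d2) ✓  (c4,d3,p1)→practised(p1,d3) ✗  (c4,d3,p3)→practised(p3,d3) ✓  (c4,d5,p1)→practised(p1,d5) ✗  (c4,d6,p3)→practised(p3,d6) ✗  (c5,d5,p1)→practised(p1,d5) ✗  (c5,d6,p2)→practised(p2,d6) ✓
Counterexamples (restrictor triples failing the scope): 6.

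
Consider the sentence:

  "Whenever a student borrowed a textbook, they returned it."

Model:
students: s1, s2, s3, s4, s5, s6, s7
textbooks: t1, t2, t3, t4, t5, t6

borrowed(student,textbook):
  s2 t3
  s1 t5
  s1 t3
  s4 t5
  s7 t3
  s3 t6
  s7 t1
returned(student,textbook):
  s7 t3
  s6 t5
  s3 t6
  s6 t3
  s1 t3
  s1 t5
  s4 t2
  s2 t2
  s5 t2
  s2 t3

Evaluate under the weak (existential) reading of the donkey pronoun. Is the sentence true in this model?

False

"it" takes "a textbook" as antecedent — a donkey pronoun bound across the clause boundary.
Weak reading: every student s with some borrowed-textbook has at least one borrowed-textbook t such that returned(s,t).
Per student: s1:✓  s2:✓  s3:✓  s4:✗  s7:✓
s4 has no witness among its borrowed-textbooks.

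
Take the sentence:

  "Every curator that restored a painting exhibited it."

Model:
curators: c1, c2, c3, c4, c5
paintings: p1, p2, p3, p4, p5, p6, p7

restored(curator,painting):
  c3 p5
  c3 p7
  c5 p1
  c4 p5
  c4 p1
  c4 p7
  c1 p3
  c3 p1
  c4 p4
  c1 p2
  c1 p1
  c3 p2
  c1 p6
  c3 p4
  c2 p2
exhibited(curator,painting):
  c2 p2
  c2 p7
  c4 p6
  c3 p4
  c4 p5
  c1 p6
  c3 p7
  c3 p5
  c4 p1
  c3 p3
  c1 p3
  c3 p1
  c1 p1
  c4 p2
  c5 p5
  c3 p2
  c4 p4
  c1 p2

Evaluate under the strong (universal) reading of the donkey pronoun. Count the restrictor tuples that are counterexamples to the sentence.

"it" takes "a painting" as antecedent — a donkey pronoun bound across the clause boundary.
Strong reading: for every (c,p) with restored(c,p), exhibited(c,p).
Restrictor pairs: (c1,p1) ✓  (c1,p2) ✓  (c1,p3) ✓  (c1,p6) ✓  (c2,p2) ✓  (c3,p1) ✓  (c3,p2) ✓  (c3,p4) ✓  (c3,p5) ✓  (c3,p7) ✓  (c4,p1) ✓  (c4,p4) ✓  (c4,p5) ✓  (c4,p7) ✗  (c5,p1) ✗
Counterexamples (restrictor pairs failing the scope): 2.

2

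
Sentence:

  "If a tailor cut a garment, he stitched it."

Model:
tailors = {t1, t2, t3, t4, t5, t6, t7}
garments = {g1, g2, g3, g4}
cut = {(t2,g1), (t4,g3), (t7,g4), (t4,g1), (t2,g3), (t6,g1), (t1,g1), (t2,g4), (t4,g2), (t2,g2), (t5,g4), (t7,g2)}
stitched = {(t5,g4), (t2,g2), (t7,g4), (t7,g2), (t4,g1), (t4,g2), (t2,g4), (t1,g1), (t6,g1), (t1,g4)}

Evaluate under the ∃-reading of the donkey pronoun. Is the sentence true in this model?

True

"it" takes "a garment" as antecedent — a donkey pronoun bound across the clause boundary.
Weak reading: every tailor t with some cut-garment has at least one cut-garment g such that stitched(t,g).
Per tailor: t1:✓  t2:✓  t4:✓  t5:✓  t6:✓  t7:✓
Every tailor in the restrictor has a witness.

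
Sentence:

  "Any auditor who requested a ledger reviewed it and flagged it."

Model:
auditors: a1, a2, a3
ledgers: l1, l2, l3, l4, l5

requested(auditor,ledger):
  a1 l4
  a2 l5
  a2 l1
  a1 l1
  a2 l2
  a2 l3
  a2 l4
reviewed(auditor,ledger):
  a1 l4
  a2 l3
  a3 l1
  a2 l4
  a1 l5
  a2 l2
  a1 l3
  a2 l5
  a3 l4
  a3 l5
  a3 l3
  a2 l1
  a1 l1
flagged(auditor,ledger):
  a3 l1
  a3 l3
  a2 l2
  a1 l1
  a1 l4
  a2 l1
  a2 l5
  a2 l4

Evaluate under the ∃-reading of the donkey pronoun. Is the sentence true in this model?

"it" takes "a ledger" as antecedent — a donkey pronoun bound across the clause boundary.
Weak reading: every auditor a with some requested-ledger has at least one requested-ledger l such that reviewed(a,l) ∧ flagged(a,l).
Per auditor: a1:✓  a2:✓
Every auditor in the restrictor has a witness.

True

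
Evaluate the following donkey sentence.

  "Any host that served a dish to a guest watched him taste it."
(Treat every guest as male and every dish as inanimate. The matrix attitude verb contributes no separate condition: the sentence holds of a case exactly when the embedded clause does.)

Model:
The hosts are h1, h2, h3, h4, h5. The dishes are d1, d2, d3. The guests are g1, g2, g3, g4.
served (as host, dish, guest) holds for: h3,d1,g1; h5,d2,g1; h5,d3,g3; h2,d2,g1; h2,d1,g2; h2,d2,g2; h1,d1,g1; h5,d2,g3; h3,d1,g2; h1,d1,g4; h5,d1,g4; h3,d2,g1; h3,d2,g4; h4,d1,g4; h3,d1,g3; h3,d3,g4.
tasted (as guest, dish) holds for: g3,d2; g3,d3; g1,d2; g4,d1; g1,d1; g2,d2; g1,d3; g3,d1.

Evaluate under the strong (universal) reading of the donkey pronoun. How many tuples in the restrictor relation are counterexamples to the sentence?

"him" takes "a guest" as antecedent and "it" takes "a dish"; both are donkey pronouns co-varying with the restrictor.
Strong reading: for every (h,d,g) with served(h,d,g), tasted(g,d).
Restrictor triples: (h1,d1,g1)→tasted(g1,d1) ✓  (h1,d1,g4)→tasted(g4,d1) ✓  (h2,d1,g2)→tasted(g2,d1) ✗  (h2,d2,g1)→tasted(g1,d2) ✓  (h2,d2,g2)→tasted(g2,d2) ✓  (h3,d1,g1)→tasted(g1,d1) ✓  (h3,d1,g2)→tasted(g2,d1) ✗  (h3,d1,g3)→tasted(g3,d1) ✓  (h3,d2,g1)→tasted(g1,d2) ✓  (h3,d2,g4)→tasted(g4,d2) ✗  (h3,d3,g4)→tasted(g4,d3) ✗  (h4,d1,g4)→tasted(g4,d1) ✓  (h5,d1,g4)→tasted(g4,d1) ✓  (h5,d2,g1)→tasted(g1,d2) ✓  (h5,d2,g3)→tasted(g3,d2) ✓  (h5,d3,g3)→tasted(g3,d3) ✓
Counterexamples (restrictor triples failing the scope): 4.

4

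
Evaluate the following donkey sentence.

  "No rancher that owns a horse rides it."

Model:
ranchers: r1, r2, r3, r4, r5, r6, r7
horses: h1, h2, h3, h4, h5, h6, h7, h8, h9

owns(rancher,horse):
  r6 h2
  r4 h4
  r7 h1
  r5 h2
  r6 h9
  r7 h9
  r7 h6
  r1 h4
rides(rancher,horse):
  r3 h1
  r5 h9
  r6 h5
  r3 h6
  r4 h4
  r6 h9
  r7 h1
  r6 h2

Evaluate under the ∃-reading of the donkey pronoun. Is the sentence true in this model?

False

"it" takes "a horse" as antecedent — a donkey pronoun bound across the clause boundary.
Truth condition: for no (r,h) with owns(r,h) does rides(r,h) hold.
Restrictor pairs — does the scope hold? (r1,h4):fails  (r4,h4):holds  (r5,h2):fails  (r6,h2):holds  (r6,h9):holds  (r7,h1):holds  (r7,h6):fails  (r7,h9):fails
Scope holds for 4 pair(s), so the sentence is false.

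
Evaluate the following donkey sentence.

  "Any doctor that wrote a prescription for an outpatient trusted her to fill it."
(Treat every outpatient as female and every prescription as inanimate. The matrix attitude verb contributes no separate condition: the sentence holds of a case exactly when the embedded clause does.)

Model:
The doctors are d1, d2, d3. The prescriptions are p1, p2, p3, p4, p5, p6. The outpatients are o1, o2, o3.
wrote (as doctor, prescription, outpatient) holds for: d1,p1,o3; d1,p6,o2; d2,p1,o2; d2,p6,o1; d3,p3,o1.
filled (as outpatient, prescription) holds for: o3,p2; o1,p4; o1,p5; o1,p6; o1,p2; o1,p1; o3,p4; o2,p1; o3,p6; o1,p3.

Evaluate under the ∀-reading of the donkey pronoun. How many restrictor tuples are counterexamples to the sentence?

"her" takes "an outpatient" as antecedent and "it" takes "a prescription"; both are donkey pronouns co-varying with the restrictor.
Strong reading: for every (d,p,o) with wrote(d,p,o), filled(o,p).
Restrictor triples: (d1,p1,o3)→filled(o3,p1) ✗  (d1,p6,o2)→filled(o2,p6) ✗  (d2,p1,o2)→filled(o2,p1) ✓  (d2,p6,o1)→filled(o1,p6) ✓  (d3,p3,o1)→filled(o1,p3) ✓
Counterexamples (restrictor triples failing the scope): 2.

2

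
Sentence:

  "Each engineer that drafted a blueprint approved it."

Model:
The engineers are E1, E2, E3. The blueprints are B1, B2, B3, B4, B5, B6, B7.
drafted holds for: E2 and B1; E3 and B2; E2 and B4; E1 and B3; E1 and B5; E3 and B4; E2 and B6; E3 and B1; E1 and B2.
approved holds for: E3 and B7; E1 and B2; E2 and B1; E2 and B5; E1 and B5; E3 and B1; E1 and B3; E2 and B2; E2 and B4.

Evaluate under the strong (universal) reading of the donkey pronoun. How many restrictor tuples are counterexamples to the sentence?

3

"it" takes "a blueprint" as antecedent — a donkey pronoun bound across the clause boundary.
Strong reading: for every (e,b) with drafted(e,b), approved(e,b).
Restrictor pairs: (E1,B2) ✓  (E1,B3) ✓  (E1,B5) ✓  (E2,B1) ✓  (E2,B4) ✓  (E2,B6) ✗  (E3,B1) ✓  (E3,B2) ✗  (E3,B4) ✗
Counterexamples (restrictor pairs failing the scope): 3.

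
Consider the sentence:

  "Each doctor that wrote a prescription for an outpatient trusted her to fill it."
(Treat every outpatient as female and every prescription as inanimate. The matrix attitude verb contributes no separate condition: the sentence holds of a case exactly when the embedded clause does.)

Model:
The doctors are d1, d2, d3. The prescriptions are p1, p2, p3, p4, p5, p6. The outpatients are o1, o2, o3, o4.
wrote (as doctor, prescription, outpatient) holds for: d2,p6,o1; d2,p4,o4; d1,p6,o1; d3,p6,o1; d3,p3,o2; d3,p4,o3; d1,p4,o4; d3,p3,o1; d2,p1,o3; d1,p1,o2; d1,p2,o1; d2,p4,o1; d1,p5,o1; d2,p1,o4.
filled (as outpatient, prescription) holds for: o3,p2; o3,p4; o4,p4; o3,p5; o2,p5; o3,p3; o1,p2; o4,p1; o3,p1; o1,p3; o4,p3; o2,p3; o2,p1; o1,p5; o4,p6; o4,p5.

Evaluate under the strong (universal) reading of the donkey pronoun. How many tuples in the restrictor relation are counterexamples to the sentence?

"her" takes "an outpatient" as antecedent and "it" takes "a prescription"; both are donkey pronouns co-varying with the restrictor.
Strong reading: for every (d,p,o) with wrote(d,p,o), filled(o,p).
Restrictor triples: (d1,p1,o2)→filled(o2,p1) ✓  (d1,p2,o1)→filled(o1,p2) ✓  (d1,p4,o4)→filled(o4,p4) ✓  (d1,p5,o1)→filled(o1,p5) ✓  (d1,p6,o1)→filled(o1,p6) ✗  (d2,p1,o3)→filled(o3,p1) ✓  (d2,p1,o4)→filled(o4,p1) ✓  (d2,p4,o1)→filled(o1,p4) ✗  (d2,p4,o4)→filled(o4,p4) ✓  (d2,p6,o1)→filled(o1,p6) ✗  (d3,p3,o1)→filled(o1,p3) ✓  (d3,p3,o2)→filled(o2,p3) ✓  (d3,p4,o3)→filled(o3,p4) ✓  (d3,p6,o1)→filled(o1,p6) ✗
Counterexamples (restrictor triples failing the scope): 4.

4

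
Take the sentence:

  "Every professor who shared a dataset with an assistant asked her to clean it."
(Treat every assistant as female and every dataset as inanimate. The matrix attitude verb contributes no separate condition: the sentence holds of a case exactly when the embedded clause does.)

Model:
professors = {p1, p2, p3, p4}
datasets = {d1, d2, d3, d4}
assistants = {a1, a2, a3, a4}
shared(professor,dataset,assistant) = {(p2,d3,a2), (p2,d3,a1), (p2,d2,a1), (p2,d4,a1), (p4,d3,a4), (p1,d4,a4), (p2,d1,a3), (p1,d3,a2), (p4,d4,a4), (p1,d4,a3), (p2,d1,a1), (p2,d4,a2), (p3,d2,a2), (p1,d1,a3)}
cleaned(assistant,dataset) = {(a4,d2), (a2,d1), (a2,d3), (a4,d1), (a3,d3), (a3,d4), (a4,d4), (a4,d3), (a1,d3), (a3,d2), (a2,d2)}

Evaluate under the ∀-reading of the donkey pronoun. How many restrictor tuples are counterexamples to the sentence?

"her" takes "an assistant" as antecedent and "it" takes "a dataset"; both are donkey pronouns co-varying with the restrictor.
Strong reading: for every (p,d,a) with shared(p,d,a), cleaned(a,d).
Restrictor triples: (p1,d1,a3)→cleaned(a3,d1) ✗  (p1,d3,a2)→cleaned(a2,d3) ✓  (p1,d4,a3)→cleaned(a3,d4) ✓  (p1,d4,a4)→cleaned(a4,d4) ✓  (p2,d1,a1)→cleaned(a1,d1) ✗  (p2,d1,a3)→cleaned(a3,d1) ✗  (p2,d2,a1)→cleaned(a1,d2) ✗  (p2,d3,a1)→cleaned(a1,d3) ✓  (p2,d3,a2)→cleaned(a2,d3) ✓  (p2,d4,a1)→cleaned(a1,d4) ✗  (p2,d4,a2)→cleaned(a2,d4) ✗  (p3,d2,a2)→cleaned(a2,d2) ✓  (p4,d3,a4)→cleaned(a4,d3) ✓  (p4,d4,a4)→cleaned(a4,d4) ✓
Counterexamples (restrictor triples failing the scope): 6.

6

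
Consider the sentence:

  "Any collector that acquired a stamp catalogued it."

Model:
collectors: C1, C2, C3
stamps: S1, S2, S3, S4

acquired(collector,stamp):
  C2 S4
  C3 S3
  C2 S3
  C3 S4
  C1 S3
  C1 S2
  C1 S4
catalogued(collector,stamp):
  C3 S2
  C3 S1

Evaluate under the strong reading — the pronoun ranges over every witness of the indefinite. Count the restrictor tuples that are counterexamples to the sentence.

"it" takes "a stamp" as antecedent — a donkey pronoun bound across the clause boundary.
Strong reading: for every (c,s) with acquired(c,s), catalogued(c,s).
Restrictor pairs: (C1,S2) ✗  (C1,S3) ✗  (C1,S4) ✗  (C2,S3) ✗  (C2,S4) ✗  (C3,S3) ✗  (C3,S4) ✗
Counterexamples (restrictor pairs failing the scope): 7.

7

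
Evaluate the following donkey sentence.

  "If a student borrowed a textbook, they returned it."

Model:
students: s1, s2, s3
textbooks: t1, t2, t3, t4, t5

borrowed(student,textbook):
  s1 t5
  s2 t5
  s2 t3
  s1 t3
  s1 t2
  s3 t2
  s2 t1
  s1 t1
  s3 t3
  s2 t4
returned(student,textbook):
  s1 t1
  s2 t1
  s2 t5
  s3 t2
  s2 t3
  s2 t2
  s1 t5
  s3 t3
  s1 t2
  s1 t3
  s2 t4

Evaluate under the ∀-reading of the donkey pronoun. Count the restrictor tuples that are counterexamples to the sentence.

0

"it" takes "a textbook" as antecedent — a donkey pronoun bound across the clause boundary.
Strong reading: for every (s,t) with borrowed(s,t), returned(s,t).
Restrictor pairs: (s1,t1) ✓  (s1,t2) ✓  (s1,t3) ✓  (s1,t5) ✓  (s2,t1) ✓  (s2,t3) ✓  (s2,t4) ✓  (s2,t5) ✓  (s3,t2) ✓  (s3,t3) ✓
Counterexamples (restrictor pairs failing the scope): 0.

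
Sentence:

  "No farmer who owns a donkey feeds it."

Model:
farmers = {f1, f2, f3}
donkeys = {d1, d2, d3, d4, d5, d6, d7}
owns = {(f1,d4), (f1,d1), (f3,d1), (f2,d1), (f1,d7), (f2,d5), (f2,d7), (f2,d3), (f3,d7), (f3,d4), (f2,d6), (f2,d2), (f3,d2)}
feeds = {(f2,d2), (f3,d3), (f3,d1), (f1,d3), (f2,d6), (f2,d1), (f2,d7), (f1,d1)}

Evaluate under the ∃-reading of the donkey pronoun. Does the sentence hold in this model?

False

"it" takes "a donkey" as antecedent — a donkey pronoun bound across the clause boundary.
Truth condition: for no (f,d) with owns(f,d) does feeds(f,d) hold.
Restrictor pairs — does the scope hold? (f1,d1):holds  (f1,d4):fails  (f1,d7):fails  (f2,d1):holds  (f2,d2):holds  (f2,d3):fails  (f2,d5):fails  (f2,d6):holds  (f2,d7):holds  (f3,d1):holds  (f3,d2):fails  (f3,d4):fails  (f3,d7):fails
Scope holds for 6 pair(s), so the sentence is false.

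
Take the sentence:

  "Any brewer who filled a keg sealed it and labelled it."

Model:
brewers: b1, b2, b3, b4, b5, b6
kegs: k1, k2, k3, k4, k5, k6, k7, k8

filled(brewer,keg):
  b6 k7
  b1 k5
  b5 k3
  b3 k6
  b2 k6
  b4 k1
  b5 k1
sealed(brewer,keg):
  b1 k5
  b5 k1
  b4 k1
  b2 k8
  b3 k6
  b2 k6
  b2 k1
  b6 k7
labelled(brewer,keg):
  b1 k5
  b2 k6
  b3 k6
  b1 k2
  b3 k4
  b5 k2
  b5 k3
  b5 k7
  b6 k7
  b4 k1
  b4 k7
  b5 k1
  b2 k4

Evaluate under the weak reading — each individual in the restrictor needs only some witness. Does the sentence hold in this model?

True

"it" takes "a keg" as antecedent — a donkey pronoun bound across the clause boundary.
Weak reading: every brewer b with some filled-keg has at least one filled-keg k such that sealed(b,k) ∧ labelled(b,k).
Per brewer: b1:✓  b2:✓  b3:✓  b4:✓  b5:✓  b6:✓
Every brewer in the restrictor has a witness.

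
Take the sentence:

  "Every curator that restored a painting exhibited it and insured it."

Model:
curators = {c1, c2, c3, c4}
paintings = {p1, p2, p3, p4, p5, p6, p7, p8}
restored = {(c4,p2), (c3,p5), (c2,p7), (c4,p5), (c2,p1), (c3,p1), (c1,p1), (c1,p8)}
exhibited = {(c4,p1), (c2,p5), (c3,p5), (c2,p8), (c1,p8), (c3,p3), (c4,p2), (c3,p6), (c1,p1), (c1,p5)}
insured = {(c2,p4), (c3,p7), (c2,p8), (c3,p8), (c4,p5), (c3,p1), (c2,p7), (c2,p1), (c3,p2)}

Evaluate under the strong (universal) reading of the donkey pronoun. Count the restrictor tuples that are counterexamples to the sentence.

"it" takes "a painting" as antecedent — a donkey pronoun bound across the clause boundary.
Strong reading: for every (c,p) with restored(c,p), exhibited(c,p) ∧ insured(c,p).
Restrictor pairs: (c1,p1) ✗  (c1,p8) ✗  (c2,p1) ✗  (c2,p7) ✗  (c3,p1) ✗  (c3,p5) ✗  (c4,p2) ✗  (c4,p5) ✗
Counterexamples (restrictor pairs failing the scope): 8.

8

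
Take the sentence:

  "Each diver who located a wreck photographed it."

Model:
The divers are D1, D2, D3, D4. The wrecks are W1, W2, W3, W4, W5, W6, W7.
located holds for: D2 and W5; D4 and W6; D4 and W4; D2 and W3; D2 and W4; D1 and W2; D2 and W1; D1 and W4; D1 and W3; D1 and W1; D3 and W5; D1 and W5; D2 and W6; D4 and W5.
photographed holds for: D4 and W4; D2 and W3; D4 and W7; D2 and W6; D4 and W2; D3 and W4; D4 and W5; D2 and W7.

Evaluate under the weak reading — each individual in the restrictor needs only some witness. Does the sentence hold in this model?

False

"it" takes "a wreck" as antecedent — a donkey pronoun bound across the clause boundary.
Weak reading: every diver d with some located-wreck has at least one located-wreck w such that photographed(d,w).
Per diver: D1:✗  D2:✓  D3:✗  D4:✓
D1 has no witness among its located-wrecks.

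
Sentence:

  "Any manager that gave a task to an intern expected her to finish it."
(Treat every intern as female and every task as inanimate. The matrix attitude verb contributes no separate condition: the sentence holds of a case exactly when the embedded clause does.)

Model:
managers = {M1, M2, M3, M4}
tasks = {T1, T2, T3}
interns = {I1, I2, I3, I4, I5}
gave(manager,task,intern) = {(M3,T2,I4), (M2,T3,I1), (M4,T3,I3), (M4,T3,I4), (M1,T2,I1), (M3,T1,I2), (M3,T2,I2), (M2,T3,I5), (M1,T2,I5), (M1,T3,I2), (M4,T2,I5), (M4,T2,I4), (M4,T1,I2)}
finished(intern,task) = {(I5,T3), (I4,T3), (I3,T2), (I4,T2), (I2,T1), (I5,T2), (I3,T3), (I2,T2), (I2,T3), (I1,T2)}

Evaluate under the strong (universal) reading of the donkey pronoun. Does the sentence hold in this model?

False

"her" takes "an intern" as antecedent and "it" takes "a task"; both are donkey pronouns co-varying with the restrictor.
Strong reading: for every (m,t,i) with gave(m,t,i), finished(i,t).
Restrictor triples: (M1,T2,I1)→finished(I1,T2) ✓  (M1,T2,I5)→finished(I5,T2) ✓  (M1,T3,I2)→finished(I2,T3) ✓  (M2,T3,I1)→finished(I1,T3) ✗  (M2,T3,I5)→finished(I5,T3) ✓  (M3,T1,I2)→finished(I2,T1) ✓  (M3,T2,I2)→finished(I2,T2) ✓  (M3,T2,I4)→finished(I4,T2) ✓  (M4,T1,I2)→finished(I2,T1) ✓  (M4,T2,I4)→finished(I4,T2) ✓  (M4,T2,I5)→finished(I5,T2) ✓  (M4,T3,I3)→finished(I3,T3) ✓  (M4,T3,I4)→finished(I4,T3) ✓
Counterexample: (M2,T3,I1) — finished(I1,T3) does not hold.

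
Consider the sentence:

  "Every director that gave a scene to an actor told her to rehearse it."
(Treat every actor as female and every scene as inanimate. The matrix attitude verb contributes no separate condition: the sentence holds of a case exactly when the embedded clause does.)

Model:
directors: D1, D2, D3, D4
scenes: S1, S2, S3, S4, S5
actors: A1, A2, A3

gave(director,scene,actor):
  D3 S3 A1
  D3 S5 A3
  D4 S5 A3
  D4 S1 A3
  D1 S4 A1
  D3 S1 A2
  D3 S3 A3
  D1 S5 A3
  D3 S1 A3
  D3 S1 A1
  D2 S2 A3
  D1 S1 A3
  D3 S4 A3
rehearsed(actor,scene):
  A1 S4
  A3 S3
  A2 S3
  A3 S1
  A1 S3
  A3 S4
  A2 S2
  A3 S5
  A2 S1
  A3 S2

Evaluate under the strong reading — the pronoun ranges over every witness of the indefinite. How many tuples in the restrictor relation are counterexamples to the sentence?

1

"her" takes "an actor" as antecedent and "it" takes "a scene"; both are donkey pronouns co-varying with the restrictor.
Strong reading: for every (d,s,a) with gave(d,s,a), rehearsed(a,s).
Restrictor triples: (D1,S1,A3)→rehearsed(A3,S1) ✓  (D1,S4,A1)→rehearsed(A1,S4) ✓  (D1,S5,A3)→rehearsed(A3,S5) ✓  (D2,S2,A3)→rehearsed(A3,S2) ✓  (D3,S1,A1)→rehearsed(A1,S1) ✗  (D3,S1,A2)→rehearsed(A2,S1) ✓  (D3,S1,A3)→rehearsed(A3,S1) ✓  (D3,S3,A1)→rehearsed(A1,S3) ✓  (D3,S3,A3)→rehearsed(A3,S3) ✓  (D3,S4,A3)→rehearsed(A3,S4) ✓  (D3,S5,A3)→rehearsed(A3,S5) ✓  (D4,S1,A3)→rehearsed(A3,S1) ✓  (D4,S5,A3)→rehearsed(A3,S5) ✓
Counterexamples (restrictor triples failing the scope): 1.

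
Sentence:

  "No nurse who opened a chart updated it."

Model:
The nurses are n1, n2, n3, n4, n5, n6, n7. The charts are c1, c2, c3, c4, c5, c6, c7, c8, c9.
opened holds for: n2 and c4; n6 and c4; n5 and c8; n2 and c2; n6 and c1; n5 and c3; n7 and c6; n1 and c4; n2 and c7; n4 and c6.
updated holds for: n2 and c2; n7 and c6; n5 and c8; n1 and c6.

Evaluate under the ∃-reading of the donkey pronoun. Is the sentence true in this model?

False

"it" takes "a chart" as antecedent — a donkey pronoun bound across the clause boundary.
Truth condition: for no (n,c) with opened(n,c) does updated(n,c) hold.
Restrictor pairs — does the scope hold? (n1,c4):fails  (n2,c2):holds  (n2,c4):fails  (n2,c7):fails  (n4,c6):fails  (n5,c3):fails  (n5,c8):holds  (n6,c1):fails  (n6,c4):fails  (n7,c6):holds
Scope holds for 3 pair(s), so the sentence is false.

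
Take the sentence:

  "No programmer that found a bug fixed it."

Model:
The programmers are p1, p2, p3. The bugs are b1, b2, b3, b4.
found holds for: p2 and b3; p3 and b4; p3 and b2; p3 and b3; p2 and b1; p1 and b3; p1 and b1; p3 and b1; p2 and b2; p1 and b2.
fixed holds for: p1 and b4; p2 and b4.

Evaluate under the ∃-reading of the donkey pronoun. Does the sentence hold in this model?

"it" takes "a bug" as antecedent — a donkey pronoun bound across the clause boundary.
Truth condition: for no (p,b) with found(p,b) does fixed(p,b) hold.
Restrictor pairs — does the scope hold? (p1,b1):fails  (p1,b2):fails  (p1,b3):fails  (p2,b1):fails  (p2,b2):fails  (p2,b3):fails  (p3,b1):fails  (p3,b2):fails  (p3,b3):fails  (p3,b4):fails
Scope holds for no restrictor pair, so the sentence is true.

True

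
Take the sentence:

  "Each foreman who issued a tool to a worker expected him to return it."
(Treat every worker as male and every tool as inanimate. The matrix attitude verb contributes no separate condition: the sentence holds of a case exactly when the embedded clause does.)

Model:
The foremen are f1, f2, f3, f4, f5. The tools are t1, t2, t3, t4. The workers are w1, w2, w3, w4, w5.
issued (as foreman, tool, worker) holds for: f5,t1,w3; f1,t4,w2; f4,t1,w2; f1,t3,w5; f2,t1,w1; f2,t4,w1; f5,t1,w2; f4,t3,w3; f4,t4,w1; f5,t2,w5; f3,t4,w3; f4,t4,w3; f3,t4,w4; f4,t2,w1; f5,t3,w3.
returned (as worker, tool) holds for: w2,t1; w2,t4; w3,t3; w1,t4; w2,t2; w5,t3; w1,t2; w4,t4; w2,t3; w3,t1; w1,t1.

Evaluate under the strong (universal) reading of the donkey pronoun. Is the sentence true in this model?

"him" takes "a worker" as antecedent and "it" takes "a tool"; both are donkey pronouns co-varying with the restrictor.
Strong reading: for every (f,t,w) with issued(f,t,w), returned(w,t).
Restrictor triples: (f1,t3,w5)→returned(w5,t3) ✓  (f1,t4,w2)→returned(w2,t4) ✓  (f2,t1,w1)→returned(w1,t1) ✓  (f2,t4,w1)→returned(w1,t4) ✓  (f3,t4,w3)→returned(w3,t4) ✗  (f3,t4,w4)→returned(w4,t4) ✓  (f4,t1,w2)→returned(w2,t1) ✓  (f4,t2,w1)→returned(w1,t2) ✓  (f4,t3,w3)→returned(w3,t3) ✓  (f4,t4,w1)→returned(w1,t4) ✓  (f4,t4,w3)→returned(w3,t4) ✗  (f5,t1,w2)→returned(w2,t1) ✓  (f5,t1,w3)→returned(w3,t1) ✓  (f5,t2,w5)→returned(w5,t2) ✗  (f5,t3,w3)→returned(w3,t3) ✓
Counterexample: (f3,t4,w3) — returned(w3,t4) does not hold.

False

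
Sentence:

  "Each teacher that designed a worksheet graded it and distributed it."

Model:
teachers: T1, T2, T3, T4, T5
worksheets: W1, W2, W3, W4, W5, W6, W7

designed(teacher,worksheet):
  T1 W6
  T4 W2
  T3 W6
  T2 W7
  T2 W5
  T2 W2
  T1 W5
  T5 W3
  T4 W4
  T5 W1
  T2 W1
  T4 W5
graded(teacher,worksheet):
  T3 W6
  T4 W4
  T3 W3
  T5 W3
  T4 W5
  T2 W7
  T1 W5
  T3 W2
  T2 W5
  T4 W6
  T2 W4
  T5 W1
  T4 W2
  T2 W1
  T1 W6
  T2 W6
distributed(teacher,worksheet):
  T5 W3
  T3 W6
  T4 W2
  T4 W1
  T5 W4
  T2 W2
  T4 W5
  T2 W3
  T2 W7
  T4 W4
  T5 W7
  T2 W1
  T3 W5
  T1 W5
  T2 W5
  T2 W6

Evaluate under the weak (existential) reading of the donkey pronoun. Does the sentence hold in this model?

"it" takes "a worksheet" as antecedent — a donkey pronoun bound across the clause boundary.
Weak reading: every teacher t with some designed-worksheet has at least one designed-worksheet w such that graded(t,w) ∧ distributed(t,w).
Per teacher: T1:✓  T2:✓  T3:✓  T4:✓  T5:✓
Every teacher in the restrictor has a witness.

True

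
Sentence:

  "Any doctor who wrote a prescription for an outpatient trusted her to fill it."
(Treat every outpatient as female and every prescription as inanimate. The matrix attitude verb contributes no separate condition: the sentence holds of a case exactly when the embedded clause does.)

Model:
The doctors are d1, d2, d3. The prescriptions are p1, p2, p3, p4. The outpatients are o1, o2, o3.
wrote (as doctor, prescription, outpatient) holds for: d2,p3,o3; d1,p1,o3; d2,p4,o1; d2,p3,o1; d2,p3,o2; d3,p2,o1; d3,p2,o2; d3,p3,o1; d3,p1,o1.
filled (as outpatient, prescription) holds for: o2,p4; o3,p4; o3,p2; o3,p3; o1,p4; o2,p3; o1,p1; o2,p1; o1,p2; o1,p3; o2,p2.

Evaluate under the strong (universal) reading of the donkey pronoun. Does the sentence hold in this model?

False

"her" takes "an outpatient" as antecedent and "it" takes "a prescription"; both are donkey pronouns co-varying with the restrictor.
Strong reading: for every (d,p,o) with wrote(d,p,o), filled(o,p).
Restrictor triples: (d1,p1,o3)→filled(o3,p1) ✗  (d2,p3,o1)→filled(o1,p3) ✓  (d2,p3,o2)→filled(o2,p3) ✓  (d2,p3,o3)→filled(o3,p3) ✓  (d2,p4,o1)→filled(o1,p4) ✓  (d3,p1,o1)→filled(o1,p1) ✓  (d3,p2,o1)→filled(o1,p2) ✓  (d3,p2,o2)→filled(o2,p2) ✓  (d3,p3,o1)→filled(o1,p3) ✓
Counterexample: (d1,p1,o3) — filled(o3,p1) does not hold.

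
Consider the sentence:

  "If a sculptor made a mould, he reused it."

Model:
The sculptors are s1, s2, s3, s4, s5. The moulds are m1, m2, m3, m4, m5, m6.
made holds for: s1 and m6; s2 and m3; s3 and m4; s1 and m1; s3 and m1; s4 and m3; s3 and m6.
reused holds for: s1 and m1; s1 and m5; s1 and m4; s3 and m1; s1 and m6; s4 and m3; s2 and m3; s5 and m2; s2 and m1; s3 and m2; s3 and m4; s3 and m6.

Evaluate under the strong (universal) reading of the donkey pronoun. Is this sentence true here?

True

"it" takes "a mould" as antecedent — a donkey pronoun bound across the clause boundary.
Strong reading: for every (s,m) with made(s,m), reused(s,m).
Restrictor pairs: (s1,m1) ✓  (s1,m6) ✓  (s2,m3) ✓  (s3,m1) ✓  (s3,m4) ✓  (s3,m6) ✓  (s4,m3) ✓
Every restrictor pair satisfies the scope.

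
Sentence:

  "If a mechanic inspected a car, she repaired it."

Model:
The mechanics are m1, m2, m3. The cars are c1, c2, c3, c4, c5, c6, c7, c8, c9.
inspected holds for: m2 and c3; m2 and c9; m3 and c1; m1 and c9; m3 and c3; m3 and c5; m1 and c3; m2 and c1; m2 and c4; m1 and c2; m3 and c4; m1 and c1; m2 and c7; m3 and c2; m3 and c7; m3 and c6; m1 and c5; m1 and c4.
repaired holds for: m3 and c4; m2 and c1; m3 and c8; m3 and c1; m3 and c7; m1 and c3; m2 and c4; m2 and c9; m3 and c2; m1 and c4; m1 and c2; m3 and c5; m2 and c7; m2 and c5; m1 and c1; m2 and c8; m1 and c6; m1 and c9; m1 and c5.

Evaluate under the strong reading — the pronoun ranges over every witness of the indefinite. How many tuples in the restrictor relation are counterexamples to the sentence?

3

"it" takes "a car" as antecedent — a donkey pronoun bound across the clause boundary.
Strong reading: for every (m,c) with inspected(m,c), repaired(m,c).
Restrictor pairs: (m1,c1) ✓  (m1,c2) ✓  (m1,c3) ✓  (m1,c4) ✓  (m1,c5) ✓  (m1,c9) ✓  (m2,c1) ✓  (m2,c3) ✗  (m2,c4) ✓  (m2,c7) ✓  (m2,c9) ✓  (m3,c1) ✓  (m3,c2) ✓  (m3,c3) ✗  (m3,c4) ✓  (m3,c5) ✓  (m3,c6) ✗  (m3,c7) ✓
Counterexamples (restrictor pairs failing the scope): 3.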